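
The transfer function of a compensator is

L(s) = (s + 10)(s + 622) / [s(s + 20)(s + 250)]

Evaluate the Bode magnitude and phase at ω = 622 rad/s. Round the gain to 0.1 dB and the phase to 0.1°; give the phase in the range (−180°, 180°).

-53.5 dB, -112.2°

At s = jω = j622:
zero (s+10): 10 + j622 → |·| = √(10²+622²) = √386984 ≈ 622.08, ∠ = arctan(622/10) ≈ 89.08°
zero (s+622): 622 + j622 → |·| = √(622²+622²) = √773768 ≈ 879.64, ∠ = arctan(622/622) ≈ 45.00°
pole (s+20): 20 + j622 → |·| = √(20²+622²) = √387284 ≈ 622.32, ∠ = arctan(622/20) ≈ 88.16°
pole (s+250): 250 + j622 → |·| = √(250²+622²) = √449384 ≈ 670.36, ∠ = arctan(622/250) ≈ 68.10°
pole at origin: |s| = 622, ∠ = 90.00° (in denominator)
|L| = 1 · 5.4721e+05 / 2.5948e+08 ≈ 0.0021089
Gain = 20 log₁₀(0.0021089) ≈ -53.52 dB
∠L = 134.08° − 246.26° = -112.18°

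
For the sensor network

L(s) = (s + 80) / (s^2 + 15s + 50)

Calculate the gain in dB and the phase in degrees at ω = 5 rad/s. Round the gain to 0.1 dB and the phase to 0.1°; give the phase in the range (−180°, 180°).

0.1 dB, -68.0°

Substitute s = j5:
Numerator: (j5) + 80 = 80 + j5
Denominator: (j5)^2 + 15(j5) + 50 = 25 + j75
|N| = √(80² + 5²) ≈ 80.156, ∠N ≈ 3.58°
|D| = √(25² + 75²) ≈ 79.057, ∠D ≈ 71.57°
|L| = 80.156 / 79.057 ≈ 1.0139
Gain = 20 log₁₀(1.0139) ≈ 0.12 dB
∠L = 3.58° − 71.57° = -67.99°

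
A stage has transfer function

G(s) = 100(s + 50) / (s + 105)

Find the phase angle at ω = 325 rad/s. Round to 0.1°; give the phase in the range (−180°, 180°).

9.2°

At s = jω = j325:
zero (s+50): 50 + j325 → |·| = √(50²+325²) = √108125 ≈ 328.82, ∠ = arctan(325/50) ≈ 81.25°
pole (s+105): 105 + j325 → |·| = √(105²+325²) = √116650 ≈ 341.54, ∠ = arctan(325/105) ≈ 72.10°
∠G = 81.25° − 72.10° = 9.15°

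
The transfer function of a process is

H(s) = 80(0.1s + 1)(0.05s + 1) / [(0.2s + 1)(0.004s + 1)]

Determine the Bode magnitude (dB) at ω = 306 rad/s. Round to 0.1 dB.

At ω = 306 rad/s:
zero (1 + j306·0.1) = 1 + j30.6 → |·| ≈ 30.616, ∠ ≈ 88.13°
zero (1 + j306·0.05) = 1 + j15.3 → |·| ≈ 15.333, ∠ ≈ 86.26°
pole (1 + j306·0.2) = 1 + j61.2 → |·| ≈ 61.208, ∠ ≈ 89.06°
pole (1 + j306·0.004) = 1 + j1.224 → |·| ≈ 1.5806, ∠ ≈ 50.75°
|H| = 80 · 30.616 · 15.333 / (61.208 · 1.5806) ≈ 388.18
Gain = 20 log₁₀(388.18) ≈ 51.78 dB

51.8 dB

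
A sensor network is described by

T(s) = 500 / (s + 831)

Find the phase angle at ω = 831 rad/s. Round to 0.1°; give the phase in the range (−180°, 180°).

-45.0°

Substitute s = j831:
Numerator: 500 = 500 + j0
Denominator: (j831) + 831 = 831 + j831
|N| = √(500² + 0²) ≈ 500, ∠N ≈ 0.00°
|D| = √(831² + 831²) ≈ 1175.2, ∠D ≈ 45.00°
∠T = 0.00° − 45.00° = -45.00°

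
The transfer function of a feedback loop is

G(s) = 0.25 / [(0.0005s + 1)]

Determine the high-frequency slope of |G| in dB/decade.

-20 dB/decade

Each pole contributes −20 dB/decade at high frequency; each zero contributes +20 dB/decade.
Net: 0 zero(s) − 1 pole(s) → -20 dB/decade.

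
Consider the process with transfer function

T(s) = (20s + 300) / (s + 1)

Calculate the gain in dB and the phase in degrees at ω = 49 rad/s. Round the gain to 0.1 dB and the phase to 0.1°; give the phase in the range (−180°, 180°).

26.4 dB, -15.9°

Substitute s = j49:
Numerator: 20(j49) + 300 = 300 + j980
Denominator: (j49) + 1 = 1 + j49
|N| = √(300² + 980²) ≈ 1024.9, ∠N ≈ 72.98°
|D| = √(1² + 49²) ≈ 49.01, ∠D ≈ 88.83°
|T| = 1024.9 / 49.01 ≈ 20.912
Gain = 20 log₁₀(20.912) ≈ 26.41 dB
∠T = 72.98° − 88.83° = -15.85°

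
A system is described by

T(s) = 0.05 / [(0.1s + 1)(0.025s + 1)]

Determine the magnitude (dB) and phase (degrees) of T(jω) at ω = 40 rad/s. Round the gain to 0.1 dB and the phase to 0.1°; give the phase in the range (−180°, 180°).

At ω = 40 rad/s:
pole (1 + j40·0.1) = 1 + j4 → |·| ≈ 4.1231, ∠ ≈ 75.96°
pole (1 + j40·0.025) = 1 + j1 → |·| ≈ 1.4142, ∠ ≈ 45.00°
|T| = 0.05 · 1 / (4.1231 · 1.4142) ≈ 0.008575
Gain = 20 log₁₀(0.008575) ≈ -41.34 dB
∠T = (0°) − (75.96° + 45.00°) = -120.96°

-41.3 dB, -121.0°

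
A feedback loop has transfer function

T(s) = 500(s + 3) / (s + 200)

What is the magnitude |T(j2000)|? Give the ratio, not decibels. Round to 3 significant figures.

At s = jω = j2000:
zero (s+3): 3 + j2000 → |·| = √(3²+2000²) = √4000009 ≈ 2000, ∠ = arctan(2000/3) ≈ 89.91°
pole (s+200): 200 + j2000 → |·| = √(200²+2000²) = √4040000 ≈ 2010, ∠ = arctan(2000/200) ≈ 84.29°
|T| = 500 · 2000 / 2010 ≈ 497.51

498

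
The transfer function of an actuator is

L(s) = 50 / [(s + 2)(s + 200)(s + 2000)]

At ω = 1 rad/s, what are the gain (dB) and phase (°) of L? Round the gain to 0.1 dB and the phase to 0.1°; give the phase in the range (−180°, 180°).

-85.1 dB, -26.9°

At s = jω = j1:
pole (s+2): 2 + j1 → |·| = √(2²+1²) = √5 ≈ 2.2361, ∠ = arctan(1/2) ≈ 26.57°
pole (s+200): 200 + j1 → |·| = √(200²+1²) = √40001 ≈ 200, ∠ = arctan(1/200) ≈ 0.29°
pole (s+2000): 2000 + j1 → |·| = √(2000²+1²) = √4000001 ≈ 2000, ∠ = arctan(1/2000) ≈ 0.03°
|L| = 50 / 8.9444e+05 ≈ 5.5901e-05
Gain = 20 log₁₀(5.5901e-05) ≈ -85.05 dB
∠L = 0.00° − 26.89° = -26.89°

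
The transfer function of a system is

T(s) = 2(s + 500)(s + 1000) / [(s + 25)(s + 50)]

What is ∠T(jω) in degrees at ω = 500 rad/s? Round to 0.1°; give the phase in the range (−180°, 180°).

-99.9°

At s = jω = j500:
zero (s+500): 500 + j500 → |·| = √(500²+500²) = √500000 ≈ 707.11, ∠ = arctan(500/500) ≈ 45.00°
zero (s+1000): 1000 + j500 → |·| = √(1000²+500²) = √1250000 ≈ 1118, ∠ = arctan(500/1000) ≈ 26.57°
pole (s+25): 25 + j500 → |·| = √(25²+500²) = √250625 ≈ 500.62, ∠ = arctan(500/25) ≈ 87.14°
pole (s+50): 50 + j500 → |·| = √(50²+500²) = √252500 ≈ 502.49, ∠ = arctan(500/50) ≈ 84.29°
∠T = 71.57° − 171.43° = -99.86°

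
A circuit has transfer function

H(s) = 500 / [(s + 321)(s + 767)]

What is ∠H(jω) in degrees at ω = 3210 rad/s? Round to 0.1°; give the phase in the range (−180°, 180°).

At s = jω = j3210:
pole (s+321): 321 + j3210 → |·| = √(321²+3210²) = √10407141 ≈ 3226, ∠ = arctan(3210/321) ≈ 84.29°
pole (s+767): 767 + j3210 → |·| = √(767²+3210²) = √10892389 ≈ 3300.4, ∠ = arctan(3210/767) ≈ 76.56°
∠H = 0.00° − 160.85° = -160.85°

-160.9°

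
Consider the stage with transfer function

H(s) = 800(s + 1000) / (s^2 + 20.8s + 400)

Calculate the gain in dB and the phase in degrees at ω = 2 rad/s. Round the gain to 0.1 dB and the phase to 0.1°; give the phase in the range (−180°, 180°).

At s = jω = j2:
zero (s+1000): 1000 + j2 → |·| = √(1000²+2²) = √1000004 ≈ 1000, ∠ = arctan(2/1000) ≈ 0.11°
quadratic: (j2)² + 20.8·j2 + 400 = 396 + j41.6 → |·| ≈ 398.18, ∠ ≈ 6.00°
|H| = 800 · 1000 / 398.18 ≈ 2009.1
Gain = 20 log₁₀(2009.1) ≈ 66.06 dB
∠H = 0.11° − 6.00° = -5.89°

66.1 dB, -5.9°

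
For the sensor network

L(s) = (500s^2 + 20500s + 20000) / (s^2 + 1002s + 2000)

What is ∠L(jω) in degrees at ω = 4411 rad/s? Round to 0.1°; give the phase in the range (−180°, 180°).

12.3°

Substitute s = j4411:
Numerator: 500(j4411)^2 + 20500(j4411) + 20000 = -9728440500 + j90425500
Denominator: (j4411)^2 + 1002(j4411) + 2000 = -19454921 + j4419822
|N| = √(9728440500² + 90425500²) ≈ 9.7289e+09, ∠N ≈ 179.47°
|D| = √(19454921² + 4419822²) ≈ 1.9951e+07, ∠D ≈ 167.20°
∠L = 179.47° − 167.20° = 12.27°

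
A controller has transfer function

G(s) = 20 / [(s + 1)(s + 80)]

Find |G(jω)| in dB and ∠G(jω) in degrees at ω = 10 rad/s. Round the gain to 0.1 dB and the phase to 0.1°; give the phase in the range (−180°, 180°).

-32.2 dB, -91.4°

At s = jω = j10:
pole (s+1): 1 + j10 → |·| = √(1²+10²) = √101 ≈ 10.05, ∠ = arctan(10/1) ≈ 84.29°
pole (s+80): 80 + j10 → |·| = √(80²+10²) = √6500 ≈ 80.623, ∠ = arctan(10/80) ≈ 7.13°
|G| = 20 / 810.26 ≈ 0.024683
Gain = 20 log₁₀(0.024683) ≈ -32.15 dB
∠G = 0.00° − 91.42° = -91.42°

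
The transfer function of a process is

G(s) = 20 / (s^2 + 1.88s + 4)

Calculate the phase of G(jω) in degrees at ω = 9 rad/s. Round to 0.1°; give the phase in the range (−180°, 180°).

-167.6°

At s = jω = j9:
quadratic: (j9)² + 1.88·j9 + 4 = -77 + j16.92 → |·| ≈ 78.837, ∠ ≈ 167.61°
∠G = 0.00° − 167.61° = -167.61°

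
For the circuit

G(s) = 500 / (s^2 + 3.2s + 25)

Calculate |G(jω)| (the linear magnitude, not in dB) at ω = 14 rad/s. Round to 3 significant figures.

2.83

At s = jω = j14:
quadratic: (j14)² + 3.2·j14 + 25 = -171 + j44.8 → |·| ≈ 176.77, ∠ ≈ 165.32°
|G| = 500 / 176.77 ≈ 2.8285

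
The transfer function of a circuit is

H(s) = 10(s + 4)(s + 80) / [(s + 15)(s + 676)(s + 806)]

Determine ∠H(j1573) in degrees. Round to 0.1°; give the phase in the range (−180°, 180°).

At s = jω = j1573:
zero (s+4): 4 + j1573 → |·| = √(4²+1573²) = √2474345 ≈ 1573, ∠ = arctan(1573/4) ≈ 89.85°
zero (s+80): 80 + j1573 → |·| = √(80²+1573²) = √2480729 ≈ 1575, ∠ = arctan(1573/80) ≈ 87.09°
pole (s+15): 15 + j1573 → |·| = √(15²+1573²) = √2474554 ≈ 1573.1, ∠ = arctan(1573/15) ≈ 89.45°
pole (s+676): 676 + j1573 → |·| = √(676²+1573²) = √2931305 ≈ 1712.1, ∠ = arctan(1573/676) ≈ 66.74°
pole (s+806): 806 + j1573 → |·| = √(806²+1573²) = √3123965 ≈ 1767.5, ∠ = arctan(1573/806) ≈ 62.87°
∠H = 176.94° − 219.06° = -42.12°

-42.1°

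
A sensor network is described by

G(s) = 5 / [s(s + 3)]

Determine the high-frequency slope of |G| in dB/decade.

-40 dB/decade

Each pole contributes −20 dB/decade at high frequency; each zero contributes +20 dB/decade.
Net: 0 zero(s) − 2 pole(s) → -40 dB/decade.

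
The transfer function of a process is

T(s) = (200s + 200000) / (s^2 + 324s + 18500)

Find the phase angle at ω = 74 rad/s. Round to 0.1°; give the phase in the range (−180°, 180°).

-57.3°

Substitute s = j74:
Numerator: 200(j74) + 200000 = 200000 + j14800
Denominator: (j74)^2 + 324(j74) + 18500 = 13024 + j23976
|N| = √(200000² + 14800²) ≈ 2.0055e+05, ∠N ≈ 4.23°
|D| = √(13024² + 23976²) ≈ 27285, ∠D ≈ 61.49°
∠T = 4.23° − 61.49° = -57.26°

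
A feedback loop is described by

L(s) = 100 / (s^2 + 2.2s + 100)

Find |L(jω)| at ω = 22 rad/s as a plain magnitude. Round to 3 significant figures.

At s = jω = j22:
quadratic: (j22)² + 2.2·j22 + 100 = -384 + j48.4 → |·| ≈ 387.04, ∠ ≈ 172.82°
|L| = 100 / 387.04 ≈ 0.25837

0.258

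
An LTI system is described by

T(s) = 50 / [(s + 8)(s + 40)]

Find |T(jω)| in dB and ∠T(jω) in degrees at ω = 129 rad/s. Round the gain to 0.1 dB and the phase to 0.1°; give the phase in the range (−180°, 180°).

At s = jω = j129:
pole (s+8): 8 + j129 → |·| = √(8²+129²) = √16705 ≈ 129.25, ∠ = arctan(129/8) ≈ 86.45°
pole (s+40): 40 + j129 → |·| = √(40²+129²) = √18241 ≈ 135.06, ∠ = arctan(129/40) ≈ 72.77°
|T| = 50 / 17457 ≈ 0.0028642
Gain = 20 log₁₀(0.0028642) ≈ -50.86 dB
∠T = 0.00° − 159.22° = -159.22°

-50.9 dB, -159.2°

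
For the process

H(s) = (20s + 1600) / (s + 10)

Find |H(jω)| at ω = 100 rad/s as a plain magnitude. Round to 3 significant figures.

25.5

Substitute s = j100:
Numerator: 20(j100) + 1600 = 1600 + j2000
Denominator: (j100) + 10 = 10 + j100
|N| = √(1600² + 2000²) ≈ 2561.2, ∠N ≈ 51.34°
|D| = √(10² + 100²) ≈ 100.5, ∠D ≈ 84.29°
|H| = 2561.2 / 100.5 ≈ 25.485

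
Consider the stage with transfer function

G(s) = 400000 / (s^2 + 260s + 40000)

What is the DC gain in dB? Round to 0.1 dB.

G(0) = 400000 / 40000 = 10
20 log₁₀(10) ≈ 20.00 dB

20.0 dB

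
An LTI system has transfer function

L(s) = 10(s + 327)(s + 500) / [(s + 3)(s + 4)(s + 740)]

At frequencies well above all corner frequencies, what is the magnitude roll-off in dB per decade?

Each pole contributes −20 dB/decade at high frequency; each zero contributes +20 dB/decade.
Net: 2 zero(s) − 3 pole(s) → -20 dB/decade.

-20 dB/decade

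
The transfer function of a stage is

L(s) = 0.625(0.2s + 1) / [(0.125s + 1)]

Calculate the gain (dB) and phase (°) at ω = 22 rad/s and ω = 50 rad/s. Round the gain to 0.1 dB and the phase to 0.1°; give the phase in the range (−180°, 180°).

At ω = 22 rad/s:
zero (1 + j22·0.2) = 1 + j4.4 → |·| ≈ 4.5122, ∠ ≈ 77.20°
pole (1 + j22·0.125) = 1 + j2.75 → |·| ≈ 2.9262, ∠ ≈ 70.02°
|L| = 0.625 · 4.5122 / (2.9262) ≈ 0.96375
Gain = 20 log₁₀(0.96375) ≈ -0.32 dB
∠L = (77.20°) − (70.02°) = 7.18°

At ω = 50 rad/s:
zero (1 + j50·0.2) = 1 + j10 → |·| ≈ 10.05, ∠ ≈ 84.29°
pole (1 + j50·0.125) = 1 + j6.25 → |·| ≈ 6.3295, ∠ ≈ 80.91°
|L| = 0.625 · 10.05 / (6.3295) ≈ 0.99238
Gain = 20 log₁₀(0.99238) ≈ -0.07 dB
∠L = (84.29°) − (80.91°) = 3.38°

ω = 22: -0.3 dB, 7.2°; ω = 50: -0.1 dB, 3.4°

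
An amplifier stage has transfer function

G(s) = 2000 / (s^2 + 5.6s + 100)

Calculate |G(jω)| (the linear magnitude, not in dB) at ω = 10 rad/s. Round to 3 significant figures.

At s = jω = j10:
quadratic: (j10)² + 5.6·j10 + 100 = 0 + j56 → |·| ≈ 56, ∠ ≈ 90.00°
|G| = 2000 / 56 ≈ 35.714

35.7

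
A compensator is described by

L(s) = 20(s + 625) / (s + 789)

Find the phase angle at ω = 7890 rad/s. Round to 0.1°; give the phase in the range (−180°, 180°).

At s = jω = j7890:
zero (s+625): 625 + j7890 → |·| = √(625²+7890²) = √62642725 ≈ 7914.7, ∠ = arctan(7890/625) ≈ 85.47°
pole (s+789): 789 + j7890 → |·| = √(789²+7890²) = √62874621 ≈ 7929.4, ∠ = arctan(7890/789) ≈ 84.29°
∠L = 85.47° − 84.29° = 1.18°

1.2°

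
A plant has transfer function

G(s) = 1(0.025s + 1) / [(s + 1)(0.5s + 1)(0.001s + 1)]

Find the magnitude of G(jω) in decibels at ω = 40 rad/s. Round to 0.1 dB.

At ω = 40 rad/s:
zero (1 + j40·0.025) = 1 + j1 → |·| ≈ 1.4142, ∠ ≈ 45.00°
pole (1 + j40·1) = 1 + j40 → |·| ≈ 40.012, ∠ ≈ 88.57°
pole (1 + j40·0.5) = 1 + j20 → |·| ≈ 20.025, ∠ ≈ 87.14°
pole (1 + j40·0.001) = 1 + j0.04 → |·| ≈ 1.0008, ∠ ≈ 2.29°
|G| = 1 · 1.4142 / (40.012 · 20.025 · 1.0008) ≈ 0.0017636
Gain = 20 log₁₀(0.0017636) ≈ -55.07 dB

-55.1 dB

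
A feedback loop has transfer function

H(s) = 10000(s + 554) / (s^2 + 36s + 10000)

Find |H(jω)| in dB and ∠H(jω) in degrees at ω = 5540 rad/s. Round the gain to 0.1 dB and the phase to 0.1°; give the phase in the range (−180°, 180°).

5.2 dB, -95.3°

At s = jω = j5540:
zero (s+554): 554 + j5540 → |·| = √(554²+5540²) = √30998516 ≈ 5567.6, ∠ = arctan(5540/554) ≈ 84.29°
quadratic: (j5540)² + 36·j5540 + 10000 = -30681600 + j199440 → |·| ≈ 3.0682e+07, ∠ ≈ 179.63°
|H| = 10000 · 5567.6 / 3.0682e+07 ≈ 1.8146
Gain = 20 log₁₀(1.8146) ≈ 5.18 dB
∠H = 84.29° − 179.63° = -95.34°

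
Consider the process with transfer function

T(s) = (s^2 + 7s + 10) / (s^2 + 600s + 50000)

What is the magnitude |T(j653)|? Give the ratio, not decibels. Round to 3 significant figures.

Substitute s = j653:
Numerator: (j653)^2 + 7(j653) + 10 = -426399 + j4571
Denominator: (j653)^2 + 600(j653) + 50000 = -376409 + j391800
|N| = √(426399² + 4571²) ≈ 4.2642e+05, ∠N ≈ 179.39°
|D| = √(376409² + 391800²) ≈ 5.4331e+05, ∠D ≈ 133.85°
|T| = 4.2642e+05 / 5.4331e+05 ≈ 0.78486

0.785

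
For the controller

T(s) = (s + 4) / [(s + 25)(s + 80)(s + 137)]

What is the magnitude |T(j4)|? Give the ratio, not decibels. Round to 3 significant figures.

2.04e-05

At s = jω = j4:
zero (s+4): 4 + j4 → |·| = √(4²+4²) = √32 ≈ 5.6569, ∠ = arctan(4/4) ≈ 45.00°
pole (s+25): 25 + j4 → |·| = √(25²+4²) = √641 ≈ 25.318, ∠ = arctan(4/25) ≈ 9.09°
pole (s+80): 80 + j4 → |·| = √(80²+4²) = √6416 ≈ 80.1, ∠ = arctan(4/80) ≈ 2.86°
pole (s+137): 137 + j4 → |·| = √(137²+4²) = √18785 ≈ 137.06, ∠ = arctan(4/137) ≈ 1.67°
|T| = 1 · 5.6569 / 2.7795e+05 ≈ 2.0352e-05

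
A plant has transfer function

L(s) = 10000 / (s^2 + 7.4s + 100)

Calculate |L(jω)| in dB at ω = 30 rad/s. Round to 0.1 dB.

21.6 dB

At s = jω = j30:
quadratic: (j30)² + 7.4·j30 + 100 = -800 + j222 → |·| ≈ 830.23, ∠ ≈ 164.49°
|L| = 10000 / 830.23 ≈ 12.045
Gain = 20 log₁₀(12.045) ≈ 21.62 dB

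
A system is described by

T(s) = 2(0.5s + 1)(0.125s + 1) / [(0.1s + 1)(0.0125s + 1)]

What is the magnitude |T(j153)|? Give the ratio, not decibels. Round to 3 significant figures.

At ω = 153 rad/s:
zero (1 + j153·0.5) = 1 + j76.5 → |·| ≈ 76.507, ∠ ≈ 89.25°
zero (1 + j153·0.125) = 1 + j19.125 → |·| ≈ 19.151, ∠ ≈ 87.01°
pole (1 + j153·0.1) = 1 + j15.3 → |·| ≈ 15.333, ∠ ≈ 86.26°
pole (1 + j153·0.0125) = 1 + j1.9125 → |·| ≈ 2.1582, ∠ ≈ 62.40°
|T| = 2 · 76.507 · 19.151 / (15.333 · 2.1582) ≈ 88.553

88.6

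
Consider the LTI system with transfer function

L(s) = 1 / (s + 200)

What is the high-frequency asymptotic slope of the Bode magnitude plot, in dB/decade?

Each pole contributes −20 dB/decade at high frequency; each zero contributes +20 dB/decade.
Net: 0 zero(s) − 1 pole(s) → -20 dB/decade.

-20 dB/decade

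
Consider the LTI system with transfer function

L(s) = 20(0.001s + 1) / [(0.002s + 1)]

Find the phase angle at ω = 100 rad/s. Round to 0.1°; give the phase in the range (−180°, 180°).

At ω = 100 rad/s:
zero (1 + j100·0.001) = 1 + j0.1 → |·| ≈ 1.005, ∠ ≈ 5.71°
pole (1 + j100·0.002) = 1 + j0.2 → |·| ≈ 1.0198, ∠ ≈ 11.31°
∠L = (5.71°) − (11.31°) = -5.60°

-5.6°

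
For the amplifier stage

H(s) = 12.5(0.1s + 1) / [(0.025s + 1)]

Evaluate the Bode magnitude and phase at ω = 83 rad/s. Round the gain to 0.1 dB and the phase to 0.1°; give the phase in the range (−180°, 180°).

33.1 dB, 18.9°

At ω = 83 rad/s:
zero (1 + j83·0.1) = 1 + j8.3 → |·| ≈ 8.36, ∠ ≈ 83.13°
pole (1 + j83·0.025) = 1 + j2.075 → |·| ≈ 2.3034, ∠ ≈ 64.27°
|H| = 12.5 · 8.36 / (2.3034) ≈ 45.368
Gain = 20 log₁₀(45.368) ≈ 33.13 dB
∠H = (83.13°) − (64.27°) = 18.86°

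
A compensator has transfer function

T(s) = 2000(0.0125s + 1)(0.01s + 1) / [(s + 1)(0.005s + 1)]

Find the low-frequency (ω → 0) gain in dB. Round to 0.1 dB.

66.0 dB

T(0) = 2000 · 1 / 1 = 2000
20 log₁₀(2000) ≈ 66.02 dB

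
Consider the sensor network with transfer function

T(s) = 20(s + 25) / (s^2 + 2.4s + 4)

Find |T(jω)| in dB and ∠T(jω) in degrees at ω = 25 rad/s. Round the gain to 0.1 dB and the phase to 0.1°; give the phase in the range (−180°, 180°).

At s = jω = j25:
zero (s+25): 25 + j25 → |·| = √(25²+25²) = √1250 ≈ 35.355, ∠ = arctan(25/25) ≈ 45.00°
quadratic: (j25)² + 2.4·j25 + 4 = -621 + j60 → |·| ≈ 623.89, ∠ ≈ 174.48°
|T| = 20 · 35.355 / 623.89 ≈ 1.1334
Gain = 20 log₁₀(1.1334) ≈ 1.09 dB
∠T = 45.00° − 174.48° = -129.48°

1.1 dB, -129.5°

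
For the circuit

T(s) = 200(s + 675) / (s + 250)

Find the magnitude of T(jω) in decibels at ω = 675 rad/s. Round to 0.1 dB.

48.5 dB

At s = jω = j675:
zero (s+675): 675 + j675 → |·| = √(675²+675²) = √911250 ≈ 954.59, ∠ = arctan(675/675) ≈ 45.00°
pole (s+250): 250 + j675 → |·| = √(250²+675²) = √518125 ≈ 719.81, ∠ = arctan(675/250) ≈ 69.68°
|T| = 200 · 954.59 / 719.81 ≈ 265.23
Gain = 20 log₁₀(265.23) ≈ 48.47 dB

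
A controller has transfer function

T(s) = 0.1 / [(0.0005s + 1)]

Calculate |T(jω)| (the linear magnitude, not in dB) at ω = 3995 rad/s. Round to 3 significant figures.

At ω = 3995 rad/s:
pole (1 + j3995·0.0005) = 1 + j1.9975 → |·| ≈ 2.2338, ∠ ≈ 63.41°
|T| = 0.1 · 1 / (2.2338) ≈ 0.044767

0.0448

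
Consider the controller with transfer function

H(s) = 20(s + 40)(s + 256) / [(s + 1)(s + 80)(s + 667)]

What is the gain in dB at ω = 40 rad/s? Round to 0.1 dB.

-18.2 dB

At s = jω = j40:
zero (s+40): 40 + j40 → |·| = √(40²+40²) = √3200 ≈ 56.569, ∠ = arctan(40/40) ≈ 45.00°
zero (s+256): 256 + j40 → |·| = √(256²+40²) = √67136 ≈ 259.11, ∠ = arctan(40/256) ≈ 8.88°
pole (s+1): 1 + j40 → |·| = √(1²+40²) = √1601 ≈ 40.012, ∠ = arctan(40/1) ≈ 88.57°
pole (s+80): 80 + j40 → |·| = √(80²+40²) = √8000 ≈ 89.443, ∠ = arctan(40/80) ≈ 26.57°
pole (s+667): 667 + j40 → |·| = √(667²+40²) = √446489 ≈ 668.2, ∠ = arctan(40/667) ≈ 3.43°
|H| = 20 · 14658 / 2.3913e+06 ≈ 0.12259
Gain = 20 log₁₀(0.12259) ≈ -18.23 dB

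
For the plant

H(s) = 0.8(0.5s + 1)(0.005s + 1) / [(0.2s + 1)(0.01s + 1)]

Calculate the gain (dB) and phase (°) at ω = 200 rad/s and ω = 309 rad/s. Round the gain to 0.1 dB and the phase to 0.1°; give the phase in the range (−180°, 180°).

At ω = 200 rad/s:
zero (1 + j200·0.5) = 1 + j100 → |·| ≈ 100, ∠ ≈ 89.43°
zero (1 + j200·0.005) = 1 + j1 → |·| ≈ 1.4142, ∠ ≈ 45.00°
pole (1 + j200·0.2) = 1 + j40 → |·| ≈ 40.012, ∠ ≈ 88.57°
pole (1 + j200·0.01) = 1 + j2 → |·| ≈ 2.2361, ∠ ≈ 63.43°
|H| = 0.8 · 100 · 1.4142 / (40.012 · 2.2361) ≈ 1.2645
Gain = 20 log₁₀(1.2645) ≈ 2.04 dB
∠H = (89.43° + 45.00°) − (88.57° + 63.43°) = -17.57°

At ω = 309 rad/s:
zero (1 + j309·0.5) = 1 + j154.5 → |·| ≈ 154.5, ∠ ≈ 89.63°
zero (1 + j309·0.005) = 1 + j1.545 → |·| ≈ 1.8404, ∠ ≈ 57.09°
pole (1 + j309·0.2) = 1 + j61.8 → |·| ≈ 61.808, ∠ ≈ 89.07°
pole (1 + j309·0.01) = 1 + j3.09 → |·| ≈ 3.2478, ∠ ≈ 72.07°
|H| = 0.8 · 154.5 · 1.8404 / (61.808 · 3.2478) ≈ 1.1332
Gain = 20 log₁₀(1.1332) ≈ 1.09 dB
∠H = (89.63° + 57.09°) − (89.07° + 72.07°) = -14.42°

ω = 200: 2.0 dB, -17.6°; ω = 309: 1.1 dB, -14.4°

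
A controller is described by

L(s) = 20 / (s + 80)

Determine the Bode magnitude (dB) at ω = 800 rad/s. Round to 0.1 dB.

Substitute s = j800:
Numerator: 20 = 20 + j0
Denominator: (j800) + 80 = 80 + j800
|N| = √(20² + 0²) ≈ 20, ∠N ≈ 0.00°
|D| = √(80² + 800²) ≈ 803.99, ∠D ≈ 84.29°
|L| = 20 / 803.99 ≈ 0.024876
Gain = 20 log₁₀(0.024876) ≈ -32.08 dB

-32.1 dB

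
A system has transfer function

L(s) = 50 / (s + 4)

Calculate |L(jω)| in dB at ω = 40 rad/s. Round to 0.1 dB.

Substitute s = j40:
Numerator: 50 = 50 + j0
Denominator: (j40) + 4 = 4 + j40
|N| = √(50² + 0²) ≈ 50, ∠N ≈ 0.00°
|D| = √(4² + 40²) ≈ 40.2, ∠D ≈ 84.29°
|L| = 50 / 40.2 ≈ 1.2438
Gain = 20 log₁₀(1.2438) ≈ 1.90 dB

1.9 dB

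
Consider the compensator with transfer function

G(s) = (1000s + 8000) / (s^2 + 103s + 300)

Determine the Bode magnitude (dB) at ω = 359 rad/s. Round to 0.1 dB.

8.6 dB

Substitute s = j359:
Numerator: 1000(j359) + 8000 = 8000 + j359000
Denominator: (j359)^2 + 103(j359) + 300 = -128581 + j36977
|N| = √(8000² + 359000²) ≈ 3.5909e+05, ∠N ≈ 88.72°
|D| = √(128581² + 36977²) ≈ 1.3379e+05, ∠D ≈ 163.96°
|G| = 3.5909e+05 / 1.3379e+05 ≈ 2.684
Gain = 20 log₁₀(2.684) ≈ 8.58 dB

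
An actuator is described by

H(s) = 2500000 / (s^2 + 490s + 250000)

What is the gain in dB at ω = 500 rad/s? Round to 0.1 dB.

At s = jω = j500:
quadratic: (j500)² + 490·j500 + 250000 = 0 + j245000 → |·| ≈ 2.45e+05, ∠ ≈ 90.00°
|H| = 2500000 / 2.45e+05 ≈ 10.204
Gain = 20 log₁₀(10.204) ≈ 20.18 dB

20.2 dB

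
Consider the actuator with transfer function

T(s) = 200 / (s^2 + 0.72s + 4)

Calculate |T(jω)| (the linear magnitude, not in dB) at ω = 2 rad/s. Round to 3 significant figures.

139

At s = jω = j2:
quadratic: (j2)² + 0.72·j2 + 4 = 0 + j1.44 → |·| ≈ 1.44, ∠ ≈ 90.00°
|T| = 200 / 1.44 ≈ 138.89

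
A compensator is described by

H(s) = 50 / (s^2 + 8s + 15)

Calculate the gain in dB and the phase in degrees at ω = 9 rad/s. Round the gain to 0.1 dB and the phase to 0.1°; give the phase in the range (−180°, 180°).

-5.8 dB, -132.5°

Substitute s = j9:
Numerator: 50 = 50 + j0
Denominator: (j9)^2 + 8(j9) + 15 = -66 + j72
|N| = √(50² + 0²) ≈ 50, ∠N ≈ 0.00°
|D| = √(66² + 72²) ≈ 97.673, ∠D ≈ 132.51°
|H| = 50 / 97.673 ≈ 0.51191
Gain = 20 log₁₀(0.51191) ≈ -5.82 dB
∠H = 0.00° − 132.51° = -132.51°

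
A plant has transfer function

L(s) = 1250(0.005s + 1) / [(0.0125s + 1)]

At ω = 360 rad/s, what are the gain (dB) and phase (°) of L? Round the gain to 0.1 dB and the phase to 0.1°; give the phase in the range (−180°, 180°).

54.9 dB, -16.5°

At ω = 360 rad/s:
zero (1 + j360·0.005) = 1 + j1.8 → |·| ≈ 2.0591, ∠ ≈ 60.95°
pole (1 + j360·0.0125) = 1 + j4.5 → |·| ≈ 4.6098, ∠ ≈ 77.47°
|L| = 1250 · 2.0591 / (4.6098) ≈ 558.35
Gain = 20 log₁₀(558.35) ≈ 54.94 dB
∠L = (60.95°) − (77.47°) = -16.52°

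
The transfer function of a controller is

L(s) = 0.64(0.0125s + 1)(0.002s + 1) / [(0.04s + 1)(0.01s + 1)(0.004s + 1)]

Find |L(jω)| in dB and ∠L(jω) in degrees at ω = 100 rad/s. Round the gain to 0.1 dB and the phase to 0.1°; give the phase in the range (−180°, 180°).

At ω = 100 rad/s:
zero (1 + j100·0.0125) = 1 + j1.25 → |·| ≈ 1.6008, ∠ ≈ 51.34°
zero (1 + j100·0.002) = 1 + j0.2 → |·| ≈ 1.0198, ∠ ≈ 11.31°
pole (1 + j100·0.04) = 1 + j4 → |·| ≈ 4.1231, ∠ ≈ 75.96°
pole (1 + j100·0.01) = 1 + j1 → |·| ≈ 1.4142, ∠ ≈ 45.00°
pole (1 + j100·0.004) = 1 + j0.4 → |·| ≈ 1.077, ∠ ≈ 21.80°
|L| = 0.64 · 1.6008 · 1.0198 / (4.1231 · 1.4142 · 1.077) ≈ 0.16637
Gain = 20 log₁₀(0.16637) ≈ -15.58 dB
∠L = (51.34° + 11.31°) − (75.96° + 45.00° + 21.80°) = -80.11°

-15.6 dB, -80.1°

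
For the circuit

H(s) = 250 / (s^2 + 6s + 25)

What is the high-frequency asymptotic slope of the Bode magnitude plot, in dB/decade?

Each pole contributes −20 dB/decade at high frequency; each zero contributes +20 dB/decade.
Net: 0 zero(s) − 2 pole(s) → -40 dB/decade.

-40 dB/decade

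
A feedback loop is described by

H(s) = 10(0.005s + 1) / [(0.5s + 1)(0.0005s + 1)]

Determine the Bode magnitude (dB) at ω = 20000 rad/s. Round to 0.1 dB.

At ω = 20000 rad/s:
zero (1 + j20000·0.005) = 1 + j100 → |·| ≈ 100, ∠ ≈ 89.43°
pole (1 + j20000·0.5) = 1 + j10000 → |·| ≈ 10000, ∠ ≈ 89.99°
pole (1 + j20000·0.0005) = 1 + j10 → |·| ≈ 10.05, ∠ ≈ 84.29°
|H| = 10 · 100 / (10000 · 10.05) ≈ 0.0099502
Gain = 20 log₁₀(0.0099502) ≈ -40.04 dB

-40.0 dB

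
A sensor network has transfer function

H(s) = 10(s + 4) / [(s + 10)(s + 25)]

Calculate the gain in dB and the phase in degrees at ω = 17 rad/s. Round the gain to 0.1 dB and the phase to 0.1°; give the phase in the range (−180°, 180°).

At s = jω = j17:
zero (s+4): 4 + j17 → |·| = √(4²+17²) = √305 ≈ 17.464, ∠ = arctan(17/4) ≈ 76.76°
pole (s+10): 10 + j17 → |·| = √(10²+17²) = √389 ≈ 19.723, ∠ = arctan(17/10) ≈ 59.53°
pole (s+25): 25 + j17 → |·| = √(25²+17²) = √914 ≈ 30.232, ∠ = arctan(17/25) ≈ 34.22°
|H| = 10 · 17.464 / 596.27 ≈ 0.29289
Gain = 20 log₁₀(0.29289) ≈ -10.67 dB
∠H = 76.76° − 93.75° = -16.99°

-10.7 dB, -17.0°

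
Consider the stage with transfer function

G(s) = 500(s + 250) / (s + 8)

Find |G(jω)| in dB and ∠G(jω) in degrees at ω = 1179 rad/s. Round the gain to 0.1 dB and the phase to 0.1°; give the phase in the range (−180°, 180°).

At s = jω = j1179:
zero (s+250): 250 + j1179 → |·| = √(250²+1179²) = √1452541 ≈ 1205.2, ∠ = arctan(1179/250) ≈ 78.03°
pole (s+8): 8 + j1179 → |·| = √(8²+1179²) = √1390105 ≈ 1179, ∠ = arctan(1179/8) ≈ 89.61°
|G| = 500 · 1205.2 / 1179 ≈ 511.11
Gain = 20 log₁₀(511.11) ≈ 54.17 dB
∠G = 78.03° − 89.61° = -11.58°

54.2 dB, -11.6°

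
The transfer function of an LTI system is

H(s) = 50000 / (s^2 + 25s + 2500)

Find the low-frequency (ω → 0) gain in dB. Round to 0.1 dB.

26.0 dB

H(0) = 50000 / 2500 = 20
20 log₁₀(20) ≈ 26.02 dB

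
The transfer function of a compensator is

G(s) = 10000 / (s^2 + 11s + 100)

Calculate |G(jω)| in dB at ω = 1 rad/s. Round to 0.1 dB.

40.0 dB

At s = jω = j1:
quadratic: (j1)² + 11·j1 + 100 = 99 + j11 → |·| ≈ 99.609, ∠ ≈ 6.34°
|G| = 10000 / 99.609 ≈ 100.39
Gain = 20 log₁₀(100.39) ≈ 40.03 dB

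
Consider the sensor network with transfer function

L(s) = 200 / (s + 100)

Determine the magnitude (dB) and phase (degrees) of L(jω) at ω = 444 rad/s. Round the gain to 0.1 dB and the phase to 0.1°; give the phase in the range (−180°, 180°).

-7.1 dB, -77.3°

At s = jω = j444:
pole (s+100): 100 + j444 → |·| = √(100²+444²) = √207136 ≈ 455.12, ∠ = arctan(444/100) ≈ 77.31°
|L| = 200 / 455.12 ≈ 0.43944
Gain = 20 log₁₀(0.43944) ≈ -7.14 dB
∠L = 0.00° − 77.31° = -77.31°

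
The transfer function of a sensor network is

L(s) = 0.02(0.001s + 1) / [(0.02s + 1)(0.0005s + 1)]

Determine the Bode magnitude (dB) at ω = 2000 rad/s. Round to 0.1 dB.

-62.0 dB

At ω = 2000 rad/s:
zero (1 + j2000·0.001) = 1 + j2 → |·| ≈ 2.2361, ∠ ≈ 63.43°
pole (1 + j2000·0.02) = 1 + j40 → |·| ≈ 40.012, ∠ ≈ 88.57°
pole (1 + j2000·0.0005) = 1 + j1 → |·| ≈ 1.4142, ∠ ≈ 45.00°
|L| = 0.02 · 2.2361 / (40.012 · 1.4142) ≈ 0.00079035
Gain = 20 log₁₀(0.00079035) ≈ -62.04 dB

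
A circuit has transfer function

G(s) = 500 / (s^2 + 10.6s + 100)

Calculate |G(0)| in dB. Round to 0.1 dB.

G(0) = 500 / 100 = 5
20 log₁₀(5) ≈ 13.98 dB

14.0 dB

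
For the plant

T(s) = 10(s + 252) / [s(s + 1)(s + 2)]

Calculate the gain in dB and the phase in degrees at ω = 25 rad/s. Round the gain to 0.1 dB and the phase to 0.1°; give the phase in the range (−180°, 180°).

-15.8 dB, 102.5°

At s = jω = j25:
zero (s+252): 252 + j25 → |·| = √(252²+25²) = √64129 ≈ 253.24, ∠ = arctan(25/252) ≈ 5.67°
pole (s+1): 1 + j25 → |·| = √(1²+25²) = √626 ≈ 25.02, ∠ = arctan(25/1) ≈ 87.71°
pole (s+2): 2 + j25 → |·| = √(2²+25²) = √629 ≈ 25.08, ∠ = arctan(25/2) ≈ 85.43°
pole at origin: |s| = 25, ∠ = 90.00° (in denominator)
|T| = 10 · 253.24 / 15688 ≈ 0.16142
Gain = 20 log₁₀(0.16142) ≈ -15.84 dB
∠T = 5.67° − 263.14° = -257.47° ≡ 102.53° (principal value)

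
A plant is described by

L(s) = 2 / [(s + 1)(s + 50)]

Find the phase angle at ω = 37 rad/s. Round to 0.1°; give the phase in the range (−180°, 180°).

-125.0°

At s = jω = j37:
pole (s+1): 1 + j37 → |·| = √(1²+37²) = √1370 ≈ 37.014, ∠ = arctan(37/1) ≈ 88.45°
pole (s+50): 50 + j37 → |·| = √(50²+37²) = √3869 ≈ 62.201, ∠ = arctan(37/50) ≈ 36.50°
∠L = 0.00° − 124.95° = -124.95°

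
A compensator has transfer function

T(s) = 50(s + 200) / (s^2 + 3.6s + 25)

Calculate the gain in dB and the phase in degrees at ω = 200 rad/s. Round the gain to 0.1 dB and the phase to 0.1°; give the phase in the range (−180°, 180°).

At s = jω = j200:
zero (s+200): 200 + j200 → |·| = √(200²+200²) = √80000 ≈ 282.84, ∠ = arctan(200/200) ≈ 45.00°
quadratic: (j200)² + 3.6·j200 + 25 = -39975 + j720 → |·| ≈ 39981, ∠ ≈ 178.97°
|T| = 50 · 282.84 / 39981 ≈ 0.35372
Gain = 20 log₁₀(0.35372) ≈ -9.03 dB
∠T = 45.00° − 178.97° = -133.97°

-9.0 dB, -134.0°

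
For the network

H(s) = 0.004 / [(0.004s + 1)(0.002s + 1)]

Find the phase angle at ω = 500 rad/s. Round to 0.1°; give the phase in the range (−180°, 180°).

At ω = 500 rad/s:
pole (1 + j500·0.004) = 1 + j2 → |·| ≈ 2.2361, ∠ ≈ 63.43°
pole (1 + j500·0.002) = 1 + j1 → |·| ≈ 1.4142, ∠ ≈ 45.00°
∠H = (0°) − (63.43° + 45.00°) = -108.43°

-108.4°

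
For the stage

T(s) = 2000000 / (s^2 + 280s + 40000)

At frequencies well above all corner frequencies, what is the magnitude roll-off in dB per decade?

Each pole contributes −20 dB/decade at high frequency; each zero contributes +20 dB/decade.
Net: 0 zero(s) − 2 pole(s) → -40 dB/decade.

-40 dB/decade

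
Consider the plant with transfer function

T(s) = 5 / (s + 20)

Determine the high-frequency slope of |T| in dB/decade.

-20 dB/decade

Each pole contributes −20 dB/decade at high frequency; each zero contributes +20 dB/decade.
Net: 0 zero(s) − 1 pole(s) → -20 dB/decade.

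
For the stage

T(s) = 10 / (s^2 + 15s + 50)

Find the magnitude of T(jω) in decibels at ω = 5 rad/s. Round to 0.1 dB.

-18.0 dB

Substitute s = j5:
Numerator: 10 = 10 + j0
Denominator: (j5)^2 + 15(j5) + 50 = 25 + j75
|N| = √(10² + 0²) ≈ 10, ∠N ≈ 0.00°
|D| = √(25² + 75²) ≈ 79.057, ∠D ≈ 71.57°
|T| = 10 / 79.057 ≈ 0.12649
Gain = 20 log₁₀(0.12649) ≈ -17.96 dB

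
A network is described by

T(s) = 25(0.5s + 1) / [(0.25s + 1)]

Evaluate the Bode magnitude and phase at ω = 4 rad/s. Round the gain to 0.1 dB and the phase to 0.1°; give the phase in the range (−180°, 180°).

At ω = 4 rad/s:
zero (1 + j4·0.5) = 1 + j2 → |·| ≈ 2.2361, ∠ ≈ 63.43°
pole (1 + j4·0.25) = 1 + j1 → |·| ≈ 1.4142, ∠ ≈ 45.00°
|T| = 25 · 2.2361 / (1.4142) ≈ 39.529
Gain = 20 log₁₀(39.529) ≈ 31.94 dB
∠T = (63.43°) − (45.00°) = 18.43°

31.9 dB, 18.4°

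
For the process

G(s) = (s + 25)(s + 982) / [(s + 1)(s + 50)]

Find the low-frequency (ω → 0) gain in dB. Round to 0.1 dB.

G(0) = 1·25·982 / (1·50) = 491
20 log₁₀(491) ≈ 53.82 dB

53.8 dB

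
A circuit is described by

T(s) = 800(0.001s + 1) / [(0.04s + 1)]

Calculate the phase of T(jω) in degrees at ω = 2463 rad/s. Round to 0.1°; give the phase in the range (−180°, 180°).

-21.5°

At ω = 2463 rad/s:
zero (1 + j2463·0.001) = 1 + j2.463 → |·| ≈ 2.6583, ∠ ≈ 67.90°
pole (1 + j2463·0.04) = 1 + j98.52 → |·| ≈ 98.525, ∠ ≈ 89.42°
∠T = (67.90°) − (89.42°) = -21.52°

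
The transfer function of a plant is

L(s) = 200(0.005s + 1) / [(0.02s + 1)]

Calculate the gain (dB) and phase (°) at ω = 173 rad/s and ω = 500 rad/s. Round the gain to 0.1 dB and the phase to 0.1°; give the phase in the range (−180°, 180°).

ω = 173: 37.3 dB, -33.0°; ω = 500: 34.6 dB, -16.1°

At ω = 173 rad/s:
zero (1 + j173·0.005) = 1 + j0.865 → |·| ≈ 1.3222, ∠ ≈ 40.86°
pole (1 + j173·0.02) = 1 + j3.46 → |·| ≈ 3.6016, ∠ ≈ 73.88°
|L| = 200 · 1.3222 / (3.6016) ≈ 73.423
Gain = 20 log₁₀(73.423) ≈ 37.32 dB
∠L = (40.86°) − (73.88°) = -33.02°

At ω = 500 rad/s:
zero (1 + j500·0.005) = 1 + j2.5 → |·| ≈ 2.6926, ∠ ≈ 68.20°
pole (1 + j500·0.02) = 1 + j10 → |·| ≈ 10.05, ∠ ≈ 84.29°
|L| = 200 · 2.6926 / (10.05) ≈ 53.584
Gain = 20 log₁₀(53.584) ≈ 34.58 dB
∠L = (68.20°) − (84.29°) = -16.09°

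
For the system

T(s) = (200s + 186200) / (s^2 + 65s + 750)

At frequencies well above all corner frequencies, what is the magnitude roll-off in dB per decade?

-20 dB/decade

Each pole contributes −20 dB/decade at high frequency; each zero contributes +20 dB/decade.
Net: 1 zero(s) − 2 pole(s) → -20 dB/decade.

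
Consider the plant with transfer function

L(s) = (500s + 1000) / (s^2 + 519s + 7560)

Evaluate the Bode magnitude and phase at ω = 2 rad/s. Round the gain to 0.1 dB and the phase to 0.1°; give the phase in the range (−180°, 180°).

-14.6 dB, 37.2°

Substitute s = j2:
Numerator: 500(j2) + 1000 = 1000 + j1000
Denominator: (j2)^2 + 519(j2) + 7560 = 7556 + j1038
|N| = √(1000² + 1000²) ≈ 1414.2, ∠N ≈ 45.00°
|D| = √(7556² + 1038²) ≈ 7627, ∠D ≈ 7.82°
|L| = 1414.2 / 7627 ≈ 0.18542
Gain = 20 log₁₀(0.18542) ≈ -14.64 dB
∠L = 45.00° − 7.82° = 37.18°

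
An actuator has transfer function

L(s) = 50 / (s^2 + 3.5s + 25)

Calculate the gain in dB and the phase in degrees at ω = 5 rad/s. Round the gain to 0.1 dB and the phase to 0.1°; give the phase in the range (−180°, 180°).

9.1 dB, -90.0°

At s = jω = j5:
quadratic: (j5)² + 3.5·j5 + 25 = 0 + j17.5 → |·| ≈ 17.5, ∠ ≈ 90.00°
|L| = 50 / 17.5 ≈ 2.8571
Gain = 20 log₁₀(2.8571) ≈ 9.12 dB
∠L = 0.00° − 90.00° = -90.00°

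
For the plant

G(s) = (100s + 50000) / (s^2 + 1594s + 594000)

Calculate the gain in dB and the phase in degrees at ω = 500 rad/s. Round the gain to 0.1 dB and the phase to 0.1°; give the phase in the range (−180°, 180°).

Substitute s = j500:
Numerator: 100(j500) + 50000 = 50000 + j50000
Denominator: (j500)^2 + 1594(j500) + 594000 = 344000 + j797000
|N| = √(50000² + 50000²) ≈ 70711, ∠N ≈ 45.00°
|D| = √(344000² + 797000²) ≈ 8.6807e+05, ∠D ≈ 66.65°
|G| = 70711 / 8.6807e+05 ≈ 0.081458
Gain = 20 log₁₀(0.081458) ≈ -21.78 dB
∠G = 45.00° − 66.65° = -21.65°

-21.8 dB, -21.7°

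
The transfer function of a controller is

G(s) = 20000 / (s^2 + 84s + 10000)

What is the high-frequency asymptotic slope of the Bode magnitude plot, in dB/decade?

-40 dB/decade

Each pole contributes −20 dB/decade at high frequency; each zero contributes +20 dB/decade.
Net: 0 zero(s) − 2 pole(s) → -40 dB/decade.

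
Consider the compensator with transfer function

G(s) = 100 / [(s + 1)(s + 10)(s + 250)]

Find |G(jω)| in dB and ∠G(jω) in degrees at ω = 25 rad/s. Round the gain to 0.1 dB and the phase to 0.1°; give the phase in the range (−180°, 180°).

At s = jω = j25:
pole (s+1): 1 + j25 → |·| = √(1²+25²) = √626 ≈ 25.02, ∠ = arctan(25/1) ≈ 87.71°
pole (s+10): 10 + j25 → |·| = √(10²+25²) = √725 ≈ 26.926, ∠ = arctan(25/10) ≈ 68.20°
pole (s+250): 250 + j25 → |·| = √(250²+25²) = √63125 ≈ 251.25, ∠ = arctan(25/250) ≈ 5.71°
|G| = 100 / 1.6926e+05 ≈ 0.00059081
Gain = 20 log₁₀(0.00059081) ≈ -64.57 dB
∠G = 0.00° − 161.62° = -161.62°

-64.6 dB, -161.6°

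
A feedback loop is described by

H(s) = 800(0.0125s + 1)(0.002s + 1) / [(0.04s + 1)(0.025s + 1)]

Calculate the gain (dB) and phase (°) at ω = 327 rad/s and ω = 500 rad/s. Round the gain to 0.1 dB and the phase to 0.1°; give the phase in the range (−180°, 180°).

ω = 327: 31.4 dB, -59.2°; ω = 500: 29.1 dB, -46.7°

At ω = 327 rad/s:
zero (1 + j327·0.0125) = 1 + j4.0875 → |·| ≈ 4.208, ∠ ≈ 76.25°
zero (1 + j327·0.002) = 1 + j0.654 → |·| ≈ 1.1949, ∠ ≈ 33.18°
pole (1 + j327·0.04) = 1 + j13.08 → |·| ≈ 13.118, ∠ ≈ 85.63°
pole (1 + j327·0.025) = 1 + j8.175 → |·| ≈ 8.2359, ∠ ≈ 83.03°
|H| = 800 · 4.208 · 1.1949 / (13.118 · 8.2359) ≈ 37.232
Gain = 20 log₁₀(37.232) ≈ 31.42 dB
∠H = (76.25° + 33.18°) − (85.63° + 83.03°) = -59.23°

At ω = 500 rad/s:
zero (1 + j500·0.0125) = 1 + j6.25 → |·| ≈ 6.3295, ∠ ≈ 80.91°
zero (1 + j500·0.002) = 1 + j1 → |·| ≈ 1.4142, ∠ ≈ 45.00°
pole (1 + j500·0.04) = 1 + j20 → |·| ≈ 20.025, ∠ ≈ 87.14°
pole (1 + j500·0.025) = 1 + j12.5 → |·| ≈ 12.54, ∠ ≈ 85.43°
|H| = 800 · 6.3295 · 1.4142 / (20.025 · 12.54) ≈ 28.517
Gain = 20 log₁₀(28.517) ≈ 29.10 dB
∠H = (80.91° + 45.00°) − (87.14° + 85.43°) = -46.66°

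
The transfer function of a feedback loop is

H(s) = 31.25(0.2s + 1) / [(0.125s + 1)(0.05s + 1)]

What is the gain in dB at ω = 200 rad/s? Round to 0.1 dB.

At ω = 200 rad/s:
zero (1 + j200·0.2) = 1 + j40 → |·| ≈ 40.012, ∠ ≈ 88.57°
pole (1 + j200·0.125) = 1 + j25 → |·| ≈ 25.02, ∠ ≈ 87.71°
pole (1 + j200·0.05) = 1 + j10 → |·| ≈ 10.05, ∠ ≈ 84.29°
|H| = 31.25 · 40.012 / (25.02 · 10.05) ≈ 4.9726
Gain = 20 log₁₀(4.9726) ≈ 13.93 dB

13.9 dB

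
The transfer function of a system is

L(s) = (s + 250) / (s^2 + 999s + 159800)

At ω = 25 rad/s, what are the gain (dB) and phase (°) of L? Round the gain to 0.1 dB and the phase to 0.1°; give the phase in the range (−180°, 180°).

-56.1 dB, -3.2°

Substitute s = j25:
Numerator: (j25) + 250 = 250 + j25
Denominator: (j25)^2 + 999(j25) + 159800 = 159175 + j24975
|N| = √(250² + 25²) ≈ 251.25, ∠N ≈ 5.71°
|D| = √(159175² + 24975²) ≈ 1.6112e+05, ∠D ≈ 8.92°
|L| = 251.25 / 1.6112e+05 ≈ 0.0015594
Gain = 20 log₁₀(0.0015594) ≈ -56.14 dB
∠L = 5.71° − 8.92° = -3.21°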